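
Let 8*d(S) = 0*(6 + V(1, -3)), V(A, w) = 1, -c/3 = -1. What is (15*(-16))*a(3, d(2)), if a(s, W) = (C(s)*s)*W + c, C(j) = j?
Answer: -720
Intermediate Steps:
c = 3 (c = -3*(-1) = 3)
d(S) = 0 (d(S) = (0*(6 + 1))/8 = (0*7)/8 = (⅛)*0 = 0)
a(s, W) = 3 + W*s² (a(s, W) = (s*s)*W + 3 = s²*W + 3 = W*s² + 3 = 3 + W*s²)
(15*(-16))*a(3, d(2)) = (15*(-16))*(3 + 0*3²) = -240*(3 + 0*9) = -240*(3 + 0) = -240*3 = -720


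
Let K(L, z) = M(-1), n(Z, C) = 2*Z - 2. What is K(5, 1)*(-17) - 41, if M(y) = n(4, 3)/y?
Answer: 61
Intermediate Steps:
n(Z, C) = -2 + 2*Z
M(y) = 6/y (M(y) = (-2 + 2*4)/y = (-2 + 8)/y = 6/y)
K(L, z) = -6 (K(L, z) = 6/(-1) = 6*(-1) = -6)
K(5, 1)*(-17) - 41 = -6*(-17) - 41 = 102 - 41 = 61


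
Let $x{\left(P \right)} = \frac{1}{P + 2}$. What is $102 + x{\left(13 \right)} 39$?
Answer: $\frac{523}{5} \approx 104.6$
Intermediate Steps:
$x{\left(P \right)} = \frac{1}{2 + P}$
$102 + x{\left(13 \right)} 39 = 102 + \frac{1}{2 + 13} \cdot 39 = 102 + \frac{1}{15} \cdot 39 = 102 + \frac{13}{5} = \frac{523}{5}$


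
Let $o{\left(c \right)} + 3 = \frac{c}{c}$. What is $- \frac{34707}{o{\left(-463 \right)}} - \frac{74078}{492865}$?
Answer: $\frac{17105717399}{985730} \approx 17353.0$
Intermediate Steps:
$o{\left(c \right)} = -2$ ($o{\left(c \right)} = -3 + \frac{c}{c} = -3 + 1 = -2$)
$- \frac{34707}{o{\left(-463 \right)}} - \frac{74078}{492865} = - \frac{34707}{-2} - \frac{74078}{492865} = \left(-34707\right) \left(- \frac{1}{2}\right) - \frac{74078}{492865} = \frac{34707}{2} - \frac{74078}{492865} = \frac{17105717399}{985730}$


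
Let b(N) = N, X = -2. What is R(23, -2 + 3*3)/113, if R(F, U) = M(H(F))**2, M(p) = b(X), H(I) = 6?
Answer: 4/113 ≈ 0.035398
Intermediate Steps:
M(p) = -2
R(F, U) = 4 (R(F, U) = (-2)**2 = 4)
R(23, -2 + 3*3)/113 = 4/113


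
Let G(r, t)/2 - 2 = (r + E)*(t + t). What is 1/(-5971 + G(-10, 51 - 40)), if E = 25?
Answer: -1/5307 ≈ -0.00018843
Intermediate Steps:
G(r, t) = 4 + 4*t*(25 + r) (G(r, t) = 4 + 2*((r + 25)*(t + t)) = 4 + 2*((25 + r)*(2*t)) = 4 + 2*(2*t*(25 + r)) = 4 + 4*t*(25 + r))
1/(-5971 + G(-10, 51 - 40)) = 1/(-5971 + (4 + 100*(51 - 40) + 4*(-10)*(51 - 40))) = 1/(-5971 + (4 + 100*11 + 4*(-10)*11)) = 1/(-5971 + (4 + 1100 - 440)) = 1/(-5971 + 664) = 1/(-5307) = -1/5307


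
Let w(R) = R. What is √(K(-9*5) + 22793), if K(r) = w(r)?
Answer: 22*√47 ≈ 150.82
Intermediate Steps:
K(r) = r
√(K(-9*5) + 22793) = √(-9*5 + 22793) = √(-45 + 22793) = √22748 = 22*√47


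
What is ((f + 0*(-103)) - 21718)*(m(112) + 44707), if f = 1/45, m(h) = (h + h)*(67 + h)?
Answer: -82878735127/45 ≈ -1.8418e+9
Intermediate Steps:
m(h) = 2*h*(67 + h) (m(h) = (2*h)*(67 + h) = 2*h*(67 + h))
f = 1/45 ≈ 0.022222
((f + 0*(-103)) - 21718)*(m(112) + 44707) = ((1/45 + 0*(-103)) - 21718)*(2*112*(67 + 112) + 44707) = ((1/45 + 0) - 21718)*(2*112*179 + 44707) = (1/45 - 21718)*(40096 + 44707) = -977309/45*84803 = -82878735127/45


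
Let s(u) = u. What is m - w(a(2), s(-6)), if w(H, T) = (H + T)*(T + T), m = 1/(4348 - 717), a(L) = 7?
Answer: 43573/3631 ≈ 12.000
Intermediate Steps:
m = 1/3631 ≈ 0.00027541
w(H, T) = 2*T*(H + T) (w(H, T) = (H + T)*(2*T) = 2*T*(H + T))
m - w(a(2), s(-6)) = 1/3631 - 2*(-6)*(7 - 6) = 1/3631 - 2*(-6) = 1/3631 - 1*(-12) = 1/3631 + 12 = 43573/3631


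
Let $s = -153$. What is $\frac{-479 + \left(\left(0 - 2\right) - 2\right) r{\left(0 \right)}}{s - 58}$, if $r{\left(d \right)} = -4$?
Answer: $\frac{463}{211} \approx 2.1943$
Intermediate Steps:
$\frac{-479 + \left(\left(0 - 2\right) - 2\right) r{\left(0 \right)}}{s - 58} = \frac{-479 + \left(\left(0 - 2\right) - 2\right) \left(-4\right)}{-153 - 58} = \frac{-479 + \left(-2 - 2\right) \left(-4\right)}{-211} = \left(-479 - -16\right) \left(- \frac{1}{211}\right) = \left(-479 + 16\right) \left(- \frac{1}{211}\right) = \left(-463\right) \left(- \frac{1}{211}\right) = \frac{463}{211}$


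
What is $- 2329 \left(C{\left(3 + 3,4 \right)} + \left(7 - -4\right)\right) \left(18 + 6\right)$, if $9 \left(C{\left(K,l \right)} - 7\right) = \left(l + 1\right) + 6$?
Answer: $- \frac{3223336}{3} \approx -1.0744 \cdot 10^{6}$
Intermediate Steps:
$C{\left(K,l \right)} = \frac{70}{9} + \frac{l}{9}$ ($C{\left(K,l \right)} = 7 + \frac{\left(l + 1\right) + 6}{9} = 7 + \frac{\left(1 + l\right) + 6}{9} = 7 + \frac{7 + l}{9} = 7 + \left(\frac{7}{9} + \frac{l}{9}\right) = \frac{70}{9} + \frac{l}{9}$)
$- 2329 \left(C{\left(3 + 3,4 \right)} + \left(7 - -4\right)\right) \left(18 + 6\right) = - 2329 \left(\left(\frac{70}{9} + \frac{1}{9} \cdot 4\right) + \left(7 - -4\right)\right) \left(18 + 6\right) = - 2329 \left(\left(\frac{70}{9} + \frac{4}{9}\right) + \left(7 + 4\right)\right) 24 = - 2329 \left(\frac{74}{9} + 11\right) 24 = - 2329 \cdot \frac{173}{9} \cdot 24 = \left(-2329\right) \frac{1384}{3} = - \frac{3223336}{3}$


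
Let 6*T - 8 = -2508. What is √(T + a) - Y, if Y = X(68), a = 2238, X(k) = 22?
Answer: -22 + 2*√4098/3 ≈ 20.677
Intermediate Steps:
T = -1250/3 (T = 4/3 + (⅙)*(-2508) = 4/3 - 418 = -1250/3 ≈ -416.67)
Y = 22
√(T + a) - Y = √(-1250/3 + 2238) - 1*22 = √(5464/3) - 22 = 2*√4098/3 - 22 = -22 + 2*√4098/3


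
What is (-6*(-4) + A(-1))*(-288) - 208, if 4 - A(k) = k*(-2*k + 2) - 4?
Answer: -10576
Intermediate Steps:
A(k) = 8 - k*(2 - 2*k) (A(k) = 4 - (k*(-2*k + 2) - 4) = 4 - (k*(2 - 2*k) - 4) = 4 - (-4 + k*(2 - 2*k)) = 4 + (4 - k*(2 - 2*k)) = 8 - k*(2 - 2*k))
(-6*(-4) + A(-1))*(-288) - 208 = (-6*(-4) + (8 - 2*(-1) + 2*(-1)²))*(-288) - 208 = (24 + (8 + 2 + 2*1))*(-288) - 208 = (24 + (8 + 2 + 2))*(-288) - 208 = (24 + 12)*(-288) - 208 = 36*(-288) - 208 = -10368 - 208 = -10576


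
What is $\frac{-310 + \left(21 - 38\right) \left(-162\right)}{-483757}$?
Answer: $- \frac{2444}{483757} \approx -0.0050521$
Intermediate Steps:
$\frac{-310 + \left(21 - 38\right) \left(-162\right)}{-483757} = \left(-310 - -2754\right) \left(- \frac{1}{483757}\right) = \left(-310 + 2754\right) \left(- \frac{1}{483757}\right) = 2444 \left(- \frac{1}{483757}\right) = - \frac{2444}{483757}$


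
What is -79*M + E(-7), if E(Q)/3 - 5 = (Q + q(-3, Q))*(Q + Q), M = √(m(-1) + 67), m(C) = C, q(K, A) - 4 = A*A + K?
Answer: -1791 - 79*√66 ≈ -2432.8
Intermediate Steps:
q(K, A) = 4 + K + A² (q(K, A) = 4 + (A*A + K) = 4 + (A² + K) = 4 + (K + A²) = 4 + K + A²)
M = √66 (M = √(-1 + 67) = √66 ≈ 8.1240)
E(Q) = 15 + 6*Q*(1 + Q + Q²) (E(Q) = 15 + 3*((Q + (4 - 3 + Q²))*(Q + Q)) = 15 + 3*((Q + (1 + Q²))*(2*Q)) = 15 + 3*((1 + Q + Q²)*(2*Q)) = 15 + 3*(2*Q*(1 + Q + Q²)) = 15 + 6*Q*(1 + Q + Q²))
-79*M + E(-7) = -79*√66 + (15 + 6*(-7) + 6*(-7)² + 6*(-7)³) = -79*√66 + (15 - 42 + 6*49 + 6*(-343)) = -79*√66 + (15 - 42 + 294 - 2058) = -79*√66 - 1791 = -1791 - 79*√66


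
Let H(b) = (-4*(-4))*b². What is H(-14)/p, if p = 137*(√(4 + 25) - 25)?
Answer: -19600/20413 - 784*√29/20413 ≈ -1.1670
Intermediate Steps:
H(b) = 16*b²
p = -3425 + 137*√29 (p = 137*(√29 - 25) = 137*(-25 + √29) = -3425 + 137*√29 ≈ -2687.2)
H(-14)/p = (16*(-14)²)/(-3425 + 137*√29) = (16*196)/(-3425 + 137*√29) = 3136/(-3425 + 137*√29)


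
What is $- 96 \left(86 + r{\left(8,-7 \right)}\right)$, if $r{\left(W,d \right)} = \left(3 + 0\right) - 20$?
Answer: $-6624$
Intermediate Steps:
$r{\left(W,d \right)} = -17$ ($r{\left(W,d \right)} = 3 - 20 = -17$)
$- 96 \left(86 + r{\left(8,-7 \right)}\right) = - 96 \left(86 - 17\right) = \left(-96\right) 69 = -6624$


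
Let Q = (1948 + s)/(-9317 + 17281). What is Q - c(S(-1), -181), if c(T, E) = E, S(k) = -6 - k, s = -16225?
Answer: 1427207/7964 ≈ 179.21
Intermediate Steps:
Q = -14277/7964 (Q = (1948 - 16225)/(-9317 + 17281) = -14277/7964 ≈ -1.7927)
Q - c(S(-1), -181) = -14277/7964 - 1*(-181) = -14277/7964 + 181 = 1427207/7964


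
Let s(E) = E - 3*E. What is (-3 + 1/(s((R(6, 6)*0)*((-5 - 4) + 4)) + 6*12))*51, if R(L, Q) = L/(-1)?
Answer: -3655/24 ≈ -152.29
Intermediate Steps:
R(L, Q) = -L (R(L, Q) = L*(-1) = -L)
s(E) = -2*E
(-3 + 1/(s((R(6, 6)*0)*((-5 - 4) + 4)) + 6*12))*51 = (-3 + 1/(-2*-1*6*0*((-5 - 4) + 4) + 6*12))*51 = (-3 + 1/(-2*(-6*0)*(-9 + 4) + 72))*51 = (-3 + 1/(-0*(-5) + 72))*51 = (-3 + 1/(-2*0 + 72))*51 = (-3 + 1/(0 + 72))*51 = (-3 + 1/72)*51 = -215/72*51 = -3655/24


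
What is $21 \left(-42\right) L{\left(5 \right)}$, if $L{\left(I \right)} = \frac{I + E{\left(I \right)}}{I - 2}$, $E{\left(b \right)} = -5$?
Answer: $0$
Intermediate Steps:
$L{\left(I \right)} = \frac{-5 + I}{-2 + I}$ ($L{\left(I \right)} = \frac{I - 5}{I - 2} = \frac{-5 + I}{-2 + I}$)
$21 \left(-42\right) L{\left(5 \right)} = 21 \left(-42\right) \frac{-5 + 5}{-2 + 5} = - 882 \cdot \frac{1}{3} \cdot 0 = \left(-882\right) 0 = 0$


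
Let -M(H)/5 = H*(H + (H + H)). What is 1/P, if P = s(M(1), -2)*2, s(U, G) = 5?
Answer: ⅒ ≈ 0.10000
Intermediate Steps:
M(H) = -15*H² (M(H) = -5*H*(H + (H + H)) = -5*H*(H + 2*H) = -5*H*3*H = -15*H²)
P = 10 (P = 5*2 = 10)
1/P = 1/10 = ⅒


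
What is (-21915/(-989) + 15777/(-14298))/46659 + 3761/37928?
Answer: 138487227379703/1390254944226808 ≈ 0.099613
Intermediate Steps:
(-21915/(-989) + 15777/(-14298))/46659 + 3761/37928 = (-21915*(-1/989) + 15777*(-1/14298))*(1/46659) + 3761*(1/37928) = (21915/989 - 5259/4766)*(1/46659) + 3761/37928 = (99245739/4713574)*(1/46659) + 3761/37928 = 33081913/73310216422 + 3761/37928 = 138487227379703/1390254944226808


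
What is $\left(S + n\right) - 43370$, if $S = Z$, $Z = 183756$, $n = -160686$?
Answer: $-20300$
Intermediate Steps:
$S = 183756$
$\left(S + n\right) - 43370 = \left(183756 - 160686\right) - 43370 = 23070 - 43370 = -20300$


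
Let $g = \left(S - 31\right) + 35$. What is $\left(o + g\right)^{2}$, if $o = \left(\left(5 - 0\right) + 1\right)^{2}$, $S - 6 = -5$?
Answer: $1681$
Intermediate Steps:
$S = 1$ ($S = 6 - 5 = 1$)
$o = 36$ ($o = \left(\left(5 + 0\right) + 1\right)^{2} = \left(5 + 1\right)^{2} = 6^{2} = 36$)
$g = 5$ ($g = \left(1 - 31\right) + 35 = -30 + 35 = 5$)
$\left(o + g\right)^{2} = \left(36 + 5\right)^{2} = 41^{2} = 1681$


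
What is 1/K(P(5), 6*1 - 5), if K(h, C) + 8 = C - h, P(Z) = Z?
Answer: -1/12 ≈ -0.083333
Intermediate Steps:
K(h, C) = -8 + C - h (K(h, C) = -8 + (C - h) = -8 + C - h)
1/K(P(5), 6*1 - 5) = 1/(-8 + (6*1 - 5) - 1*5) = 1/(-8 + (6 - 5) - 5) = 1/(-8 + 1 - 5) = 1/(-12) = -1/12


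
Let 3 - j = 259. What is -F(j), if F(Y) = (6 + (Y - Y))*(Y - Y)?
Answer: 0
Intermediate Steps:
j = -256 (j = 3 - 1*259 = 3 - 259 = -256)
F(Y) = 0 (F(Y) = (6 + 0)*0 = 6*0 = 0)
-F(j) = -1*0 = 0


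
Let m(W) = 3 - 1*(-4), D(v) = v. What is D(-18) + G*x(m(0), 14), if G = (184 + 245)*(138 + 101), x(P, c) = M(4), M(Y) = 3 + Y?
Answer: 717699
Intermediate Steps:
m(W) = 7 (m(W) = 3 + 4 = 7)
x(P, c) = 7 (x(P, c) = 3 + 4 = 7)
G = 102531 (G = 429*239 = 102531)
D(-18) + G*x(m(0), 14) = -18 + 102531*7 = -18 + 717717 = 717699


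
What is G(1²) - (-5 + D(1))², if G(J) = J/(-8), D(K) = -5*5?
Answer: -7201/8 ≈ -900.13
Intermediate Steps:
D(K) = -25
G(J) = -J/8 (G(J) = J*(-⅛) = -J/8)
G(1²) - (-5 + D(1))² = -⅛*1² - (-5 - 25)² = -⅛*1 - 1*(-30)² = -⅛ - 1*900 = -⅛ - 900 = -7201/8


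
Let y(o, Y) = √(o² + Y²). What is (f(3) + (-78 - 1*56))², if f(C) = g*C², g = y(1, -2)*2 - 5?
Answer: 33661 - 6444*√5 ≈ 19252.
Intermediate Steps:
y(o, Y) = √(Y² + o²)
g = -5 + 2*√5 (g = √((-2)² + 1²)*2 - 5 = √(4 + 1)*2 - 5 = √5*2 - 5 = 2*√5 - 5 = -5 + 2*√5 ≈ -0.52786)
f(C) = C²*(-5 + 2*√5) (f(C) = (-5 + 2*√5)*C² = C²*(-5 + 2*√5))
(f(3) + (-78 - 1*56))² = (3²*(-5 + 2*√5) + (-78 - 1*56))² = (9*(-5 + 2*√5) + (-78 - 56))² = ((-45 + 18*√5) - 134)² = (-179 + 18*√5)²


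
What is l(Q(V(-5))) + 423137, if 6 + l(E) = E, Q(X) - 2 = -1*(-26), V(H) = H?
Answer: 423159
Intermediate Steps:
Q(X) = 28 (Q(X) = 2 - 1*(-26) = 2 + 26 = 28)
l(E) = -6 + E
l(Q(V(-5))) + 423137 = (-6 + 28) + 423137 = 22 + 423137 = 423159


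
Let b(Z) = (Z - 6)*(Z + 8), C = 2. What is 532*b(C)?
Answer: -21280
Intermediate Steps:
b(Z) = (-6 + Z)*(8 + Z)
532*b(C) = 532*(-48 + 2**2 + 2*2) = 532*(-48 + 4 + 4) = 532*(-40) = -21280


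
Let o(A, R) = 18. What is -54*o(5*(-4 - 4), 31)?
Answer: -972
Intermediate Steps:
-54*o(5*(-4 - 4), 31) = -54*18 = -972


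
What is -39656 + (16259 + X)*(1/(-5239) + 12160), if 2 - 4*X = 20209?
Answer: 2855055956995/20956 ≈ 1.3624e+8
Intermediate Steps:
X = -20207/4 (X = ½ - ¼*20209 = ½ - 20209/4 = -20207/4 ≈ -5051.8)
-39656 + (16259 + X)*(1/(-5239) + 12160) = -39656 + (16259 - 20207/4)*(1/(-5239) + 12160) = -39656 + 44829*(-1/5239 + 12160)/4 = -39656 + (44829/4)*(63706239/5239) = -39656 + 2855886988131/20956 = 2855055956995/20956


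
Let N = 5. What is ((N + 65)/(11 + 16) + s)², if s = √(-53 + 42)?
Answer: -3119/729 + 140*I*√11/27 ≈ -4.2785 + 17.197*I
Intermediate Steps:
s = I*√11 (s = √(-11) = I*√11 ≈ 3.3166*I)
((N + 65)/(11 + 16) + s)² = ((5 + 65)/(11 + 16) + I*√11)² = (70/27 + I*√11)²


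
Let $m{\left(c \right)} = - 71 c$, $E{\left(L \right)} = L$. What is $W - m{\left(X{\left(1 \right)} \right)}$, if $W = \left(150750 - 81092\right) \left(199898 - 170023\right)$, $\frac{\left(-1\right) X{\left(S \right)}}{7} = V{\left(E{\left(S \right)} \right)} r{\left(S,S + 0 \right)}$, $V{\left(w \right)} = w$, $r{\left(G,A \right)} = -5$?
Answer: $2081035235$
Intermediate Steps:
$X{\left(S \right)} = 35 S$ ($X{\left(S \right)} = - 7 S \left(-5\right) = - 7 \left(- 5 S\right) = 35 S$)
$W = 2081032750$ ($W = 69658 \cdot 29875 = 2081032750$)
$W - m{\left(X{\left(1 \right)} \right)} = 2081032750 - - 71 \cdot 35 \cdot 1 = 2081032750 - \left(-71\right) 35 = 2081032750 - -2485 = 2081032750 + 2485 = 2081035235$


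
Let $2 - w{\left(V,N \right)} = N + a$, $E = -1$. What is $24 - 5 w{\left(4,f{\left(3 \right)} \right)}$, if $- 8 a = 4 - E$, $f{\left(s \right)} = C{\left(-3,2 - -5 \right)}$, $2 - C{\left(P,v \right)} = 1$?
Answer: $\frac{127}{8} \approx 15.875$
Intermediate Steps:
$C{\left(P,v \right)} = 1$ ($C{\left(P,v \right)} = 2 - 1 = 1$)
$f{\left(s \right)} = 1$
$a = - \frac{5}{8}$ ($a = - \frac{4 - -1}{8} = - \frac{4 + 1}{8} = \left(- \frac{1}{8}\right) 5 = - \frac{5}{8} \approx -0.625$)
$w{\left(V,N \right)} = \frac{21}{8} - N$ ($w{\left(V,N \right)} = 2 - \left(N - \frac{5}{8}\right) = 2 - \left(- \frac{5}{8} + N\right) = \frac{21}{8} - N$)
$24 - 5 w{\left(4,f{\left(3 \right)} \right)} = 24 - 5 \left(\frac{21}{8} - 1\right) = 24 - \frac{65}{8} = \frac{127}{8}$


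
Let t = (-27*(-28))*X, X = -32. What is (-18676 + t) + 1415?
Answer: -41453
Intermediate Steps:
t = -24192 (t = -27*(-28)*(-32) = 756*(-32) = -24192)
(-18676 + t) + 1415 = (-18676 - 24192) + 1415 = -42868 + 1415 = -41453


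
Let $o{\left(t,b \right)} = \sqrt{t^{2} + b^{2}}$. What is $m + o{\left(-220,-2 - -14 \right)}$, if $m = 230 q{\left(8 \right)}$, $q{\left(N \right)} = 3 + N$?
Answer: $2530 + 4 \sqrt{3034} \approx 2750.3$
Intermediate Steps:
$o{\left(t,b \right)} = \sqrt{b^{2} + t^{2}}$
$m = 2530$ ($m = 230 \left(3 + 8\right) = 230 \cdot 11 = 2530$)
$m + o{\left(-220,-2 - -14 \right)} = 2530 + \sqrt{\left(-2 - -14\right)^{2} + \left(-220\right)^{2}} = 2530 + \sqrt{\left(-2 + 14\right)^{2} + 48400} = 2530 + \sqrt{12^{2} + 48400} = 2530 + \sqrt{144 + 48400} = 2530 + \sqrt{48544} = 2530 + 4 \sqrt{3034}$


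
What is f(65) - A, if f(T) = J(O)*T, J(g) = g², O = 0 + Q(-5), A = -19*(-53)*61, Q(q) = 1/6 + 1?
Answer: -2208187/36 ≈ -61339.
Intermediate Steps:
Q(q) = 7/6 (Q(q) = ⅙ + 1 = 7/6)
A = 61427 (A = 1007*61 = 61427)
O = 7/6 (O = 0 + 7/6 = 7/6 ≈ 1.1667)
f(T) = 49*T/36 (f(T) = (7/6)²*T = 49*T/36)
f(65) - A = (49/36)*65 - 1*61427 = 3185/36 - 61427 = -2208187/36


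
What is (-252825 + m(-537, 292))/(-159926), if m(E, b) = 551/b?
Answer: 73824349/46698392 ≈ 1.5809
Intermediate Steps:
(-252825 + m(-537, 292))/(-159926) = (-252825 + 551/292)/(-159926) = (-252825 + 551*(1/292))*(-1/159926) = (-252825 + 551/292)*(-1/159926) = -73824349/292*(-1/159926) = 73824349/46698392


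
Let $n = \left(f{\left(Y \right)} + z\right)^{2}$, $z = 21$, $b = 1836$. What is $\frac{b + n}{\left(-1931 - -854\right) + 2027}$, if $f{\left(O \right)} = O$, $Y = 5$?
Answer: $\frac{1256}{475} \approx 2.6442$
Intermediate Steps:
$n = 676$ ($n = \left(5 + 21\right)^{2} = 26^{2} = 676$)
$\frac{b + n}{\left(-1931 - -854\right) + 2027} = \frac{1836 + 676}{\left(-1931 - -854\right) + 2027} = \frac{2512}{\left(-1931 + 854\right) + 2027} = \frac{2512}{-1077 + 2027} = \frac{2512}{950} = 2512 \cdot \frac{1}{950} = \frac{1256}{475}$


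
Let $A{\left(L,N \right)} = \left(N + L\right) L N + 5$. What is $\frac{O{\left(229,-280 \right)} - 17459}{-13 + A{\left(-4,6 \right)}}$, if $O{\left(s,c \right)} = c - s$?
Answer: $\frac{2246}{7} \approx 320.86$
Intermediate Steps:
$A{\left(L,N \right)} = 5 + L N \left(L + N\right)$ ($A{\left(L,N \right)} = \left(L + N\right) L N + 5 = L \left(L + N\right) N + 5 = L N \left(L + N\right) + 5 = 5 + L N \left(L + N\right)$)
$\frac{O{\left(229,-280 \right)} - 17459}{-13 + A{\left(-4,6 \right)}} = \frac{\left(-280 - 229\right) - 17459}{-13 + \left(5 - 4 \cdot 6^{2} + 6 \left(-4\right)^{2}\right)} = \frac{\left(-280 - 229\right) - 17459}{-13 + \left(5 - 144 + 6 \cdot 16\right)} = \frac{-509 - 17459}{-13 + \left(5 - 144 + 96\right)} = - \frac{17968}{-13 - 43} = - \frac{17968}{-56} = \left(-17968\right) \left(- \frac{1}{56}\right) = \frac{2246}{7}$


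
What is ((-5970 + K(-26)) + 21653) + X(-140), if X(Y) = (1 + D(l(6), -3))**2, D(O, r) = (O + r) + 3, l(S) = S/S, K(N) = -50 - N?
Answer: 15663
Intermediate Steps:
l(S) = 1
D(O, r) = 3 + O + r
X(Y) = 4 (X(Y) = (1 + (3 + 1 - 3))**2 = (1 + 1)**2 = 2**2 = 4)
((-5970 + K(-26)) + 21653) + X(-140) = ((-5970 + (-50 - 1*(-26))) + 21653) + 4 = ((-5970 + (-50 + 26)) + 21653) + 4 = ((-5970 - 24) + 21653) + 4 = (-5994 + 21653) + 4 = 15659 + 4 = 15663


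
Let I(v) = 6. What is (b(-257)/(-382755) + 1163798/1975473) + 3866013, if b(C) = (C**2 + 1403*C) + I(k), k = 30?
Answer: 974393052926228351/252040722705 ≈ 3.8660e+6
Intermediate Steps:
b(C) = 6 + C**2 + 1403*C (b(C) = (C**2 + 1403*C) + 6 = 6 + C**2 + 1403*C)
(b(-257)/(-382755) + 1163798/1975473) + 3866013 = ((6 + (-257)**2 + 1403*(-257))/(-382755) + 1163798/1975473) + 3866013 = ((6 + 66049 - 360571)*(-1/382755) + 1163798*(1/1975473)) + 3866013 = (-294516*(-1/382755) + 1163798/1975473) + 3866013 = (98172/127585 + 1163798/1975473) + 3866013 = 342419303186/252040722705 + 3866013 = 974393052926228351/252040722705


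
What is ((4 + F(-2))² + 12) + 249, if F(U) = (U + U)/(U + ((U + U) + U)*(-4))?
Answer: 33345/121 ≈ 275.58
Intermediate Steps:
F(U) = -2/11 (F(U) = (2*U)/(U + (2*U + U)*(-4)) = (2*U)/(U + (3*U)*(-4)) = (2*U)/(U - 12*U) = (2*U)/((-11*U)) = (2*U)*(-1/(11*U)) = -2/11)
((4 + F(-2))² + 12) + 249 = ((4 - 2/11)² + 12) + 249 = ((42/11)² + 12) + 249 = (1764/121 + 12) + 249 = 3216/121 + 249 = 33345/121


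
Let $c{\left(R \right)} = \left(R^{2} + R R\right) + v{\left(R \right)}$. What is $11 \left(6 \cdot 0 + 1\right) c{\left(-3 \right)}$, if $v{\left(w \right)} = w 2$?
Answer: $132$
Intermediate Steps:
$v{\left(w \right)} = 2 w$
$c{\left(R \right)} = 2 R + 2 R^{2}$ ($c{\left(R \right)} = \left(R^{2} + R R\right) + 2 R = \left(R^{2} + R^{2}\right) + 2 R = 2 R^{2} + 2 R = 2 R + 2 R^{2}$)
$11 \left(6 \cdot 0 + 1\right) c{\left(-3 \right)} = 11 \left(6 \cdot 0 + 1\right) 2 \left(-3\right) \left(1 - 3\right) = 11 \left(0 + 1\right) 2 \left(-3\right) \left(-2\right) = 11 \cdot 1 \cdot 12 = 11 \cdot 12 = 132$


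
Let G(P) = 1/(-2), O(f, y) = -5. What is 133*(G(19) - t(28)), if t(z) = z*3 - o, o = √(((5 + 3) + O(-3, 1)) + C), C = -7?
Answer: -22477/2 + 266*I ≈ -11239.0 + 266.0*I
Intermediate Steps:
o = 2*I (o = √(((5 + 3) - 5) - 7) = √((8 - 5) - 7) = √(3 - 7) = √(-4) = 2*I ≈ 2.0*I)
G(P) = -½
t(z) = -2*I + 3*z (t(z) = z*3 - 2*I = 3*z - 2*I = -2*I + 3*z)
133*(G(19) - t(28)) = 133*(-½ - (-2*I + 3*28)) = 133*(-½ - (-2*I + 84)) = 133*(-½ - (84 - 2*I)) = 133*(-½ + (-84 + 2*I)) = 133*(-169/2 + 2*I) = -22477/2 + 266*I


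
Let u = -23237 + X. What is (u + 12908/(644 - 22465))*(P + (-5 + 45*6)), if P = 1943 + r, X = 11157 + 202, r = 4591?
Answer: -1762319470054/21821 ≈ -8.0762e+7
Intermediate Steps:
X = 11359
P = 6534 (P = 1943 + 4591 = 6534)
u = -11878 (u = -23237 + 11359 = -11878)
(u + 12908/(644 - 22465))*(P + (-5 + 45*6)) = (-11878 + 12908/(644 - 22465))*(6534 + (-5 + 45*6)) = (-11878 + 12908/(-21821))*(6534 + (-5 + 270)) = (-11878 + 12908*(-1/21821))*(6534 + 265) = (-11878 - 12908/21821)*6799 = -259202746/21821*6799 = -1762319470054/21821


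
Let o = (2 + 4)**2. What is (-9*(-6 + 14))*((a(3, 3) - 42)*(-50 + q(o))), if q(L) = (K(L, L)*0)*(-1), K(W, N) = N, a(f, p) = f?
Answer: -140400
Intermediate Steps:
o = 36 (o = 6**2 = 36)
q(L) = 0 (q(L) = (L*0)*(-1) = 0*(-1) = 0)
(-9*(-6 + 14))*((a(3, 3) - 42)*(-50 + q(o))) = (-9*(-6 + 14))*((3 - 42)*(-50 + 0)) = (-9*8)*(-39*(-50)) = -72*1950 = -140400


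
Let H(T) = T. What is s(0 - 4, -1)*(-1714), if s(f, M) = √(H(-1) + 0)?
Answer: -1714*I ≈ -1714.0*I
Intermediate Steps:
s(f, M) = I (s(f, M) = √(-1 + 0) = √(-1) = I)
s(0 - 4, -1)*(-1714) = I*(-1714) = -1714*I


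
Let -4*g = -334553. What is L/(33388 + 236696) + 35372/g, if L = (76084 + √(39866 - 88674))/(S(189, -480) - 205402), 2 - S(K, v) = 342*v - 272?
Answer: 391377788475451/925440618333384 - I*√12202/5532400656 ≈ 0.42291 - 1.9967e-8*I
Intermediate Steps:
S(K, v) = 274 - 342*v (S(K, v) = 2 - (342*v - 272) = 2 - (-272 + 342*v) = 2 + (272 - 342*v) = 274 - 342*v)
g = 334553/4 (g = -¼*(-334553) = 334553/4 ≈ 83638.)
L = -19021/10242 - I*√12202/20484 (L = (76084 + √(39866 - 88674))/((274 - 342*(-480)) - 205402) = (76084 + √(-48808))/((274 + 164160) - 205402) = (76084 + 2*I*√12202)/(164434 - 205402) = (76084 + 2*I*√12202)/(-40968) = (76084 + 2*I*√12202)*(-1/40968) = -19021/10242 - I*√12202/20484 ≈ -1.8572 - 0.0053926*I)
L/(33388 + 236696) + 35372/g = (-19021/10242 - I*√12202/20484)/(33388 + 236696) + 35372/(334553/4) = (-19021/10242 - I*√12202/20484)/270084 + 35372*(4/334553) = (-19021/10242 - I*√12202/20484)*(1/270084) + 141488/334553 = (-19021/2766200328 - I*√12202/5532400656) + 141488/334553 = 391377788475451/925440618333384 - I*√12202/5532400656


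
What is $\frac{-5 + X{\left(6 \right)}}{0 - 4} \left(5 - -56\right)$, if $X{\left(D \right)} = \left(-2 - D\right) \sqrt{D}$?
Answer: $\frac{305}{4} + 122 \sqrt{6} \approx 375.09$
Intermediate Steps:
$X{\left(D \right)} = \sqrt{D} \left(-2 - D\right)$
$\frac{-5 + X{\left(6 \right)}}{0 - 4} \left(5 - -56\right) = \frac{-5 + \sqrt{6} \left(-2 - 6\right)}{0 - 4} \left(5 - -56\right) = \frac{-5 + \sqrt{6} \left(-2 - 6\right)}{-4} \left(5 + 56\right) = \left(-5 + \sqrt{6} \left(-8\right)\right) \left(- \frac{1}{4}\right) 61 = \left(-5 - 8 \sqrt{6}\right) \left(- \frac{1}{4}\right) 61 = \left(\frac{5}{4} + 2 \sqrt{6}\right) 61 = \frac{305}{4} + 122 \sqrt{6}$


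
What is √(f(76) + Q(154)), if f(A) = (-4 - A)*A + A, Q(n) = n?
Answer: 15*I*√26 ≈ 76.485*I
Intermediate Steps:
f(A) = A + A*(-4 - A) (f(A) = A*(-4 - A) + A = A + A*(-4 - A))
√(f(76) + Q(154)) = √(-1*76*(3 + 76) + 154) = √(-1*76*79 + 154) = √(-6004 + 154) = √(-5850) = 15*I*√26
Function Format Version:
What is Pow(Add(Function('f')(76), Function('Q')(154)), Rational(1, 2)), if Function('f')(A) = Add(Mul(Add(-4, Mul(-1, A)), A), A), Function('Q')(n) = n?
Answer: Mul(15, I, Pow(26, Rational(1, 2))) ≈ Mul(76.485, I)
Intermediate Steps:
Function('f')(A) = Add(A, Mul(A, Add(-4, Mul(-1, A)))) (Function('f')(A) = Add(Mul(A, Add(-4, Mul(-1, A))), A) = Add(A, Mul(A, Add(-4, Mul(-1, A)))))
Pow(Add(Function('f')(76), Function('Q')(154)), Rational(1, 2)) = Pow(Add(Mul(-1, 76, Add(3, 76)), 154), Rational(1, 2)) = Pow(Add(Mul(-1, 76, 79), 154), Rational(1, 2)) = Pow(Add(-6004, 154), Rational(1, 2)) = Pow(-5850, Rational(1, 2)) = Mul(15, I, Pow(26, Rational(1, 2)))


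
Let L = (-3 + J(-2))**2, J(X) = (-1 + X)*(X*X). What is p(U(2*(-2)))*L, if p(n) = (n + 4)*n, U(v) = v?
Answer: 0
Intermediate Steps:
J(X) = X**2*(-1 + X) (J(X) = (-1 + X)*X**2 = X**2*(-1 + X))
L = 225 (L = (-3 + (-2)**2*(-1 - 2))**2 = (-3 + 4*(-3))**2 = (-3 - 12)**2 = (-15)**2 = 225)
p(n) = n*(4 + n) (p(n) = (4 + n)*n = n*(4 + n))
p(U(2*(-2)))*L = ((2*(-2))*(4 + 2*(-2)))*225 = -4*(4 - 4)*225 = -4*0*225 = 0*225 = 0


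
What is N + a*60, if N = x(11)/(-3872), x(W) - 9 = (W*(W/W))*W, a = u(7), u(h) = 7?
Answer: 813055/1936 ≈ 419.97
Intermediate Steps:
a = 7
x(W) = 9 + W**2 (x(W) = 9 + (W*(W/W))*W = 9 + (W*1)*W = 9 + W*W = 9 + W**2)
N = -65/1936 (N = (9 + 11**2)/(-3872) = (9 + 121)*(-1/3872) = 130*(-1/3872) = -65/1936 ≈ -0.033574)
N + a*60 = -65/1936 + 7*60 = -65/1936 + 420 = 813055/1936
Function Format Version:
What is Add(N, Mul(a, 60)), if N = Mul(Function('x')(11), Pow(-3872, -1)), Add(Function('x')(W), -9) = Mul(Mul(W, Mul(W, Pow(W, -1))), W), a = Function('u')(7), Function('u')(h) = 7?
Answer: Rational(813055, 1936) ≈ 419.97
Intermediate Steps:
a = 7
Function('x')(W) = Add(9, Pow(W, 2)) (Function('x')(W) = Add(9, Mul(Mul(W, Mul(W, Pow(W, -1))), W)) = Add(9, Mul(Mul(W, 1), W)) = Add(9, Mul(W, W)) = Add(9, Pow(W, 2)))
N = Rational(-65, 1936) (N = Mul(Add(9, Pow(11, 2)), Pow(-3872, -1)) = Mul(Add(9, 121), Rational(-1, 3872)) = Mul(130, Rational(-1, 3872)) = Rational(-65, 1936) ≈ -0.033574)
Add(N, Mul(a, 60)) = Add(Rational(-65, 1936), Mul(7, 60)) = Add(Rational(-65, 1936), 420) = Rational(813055, 1936)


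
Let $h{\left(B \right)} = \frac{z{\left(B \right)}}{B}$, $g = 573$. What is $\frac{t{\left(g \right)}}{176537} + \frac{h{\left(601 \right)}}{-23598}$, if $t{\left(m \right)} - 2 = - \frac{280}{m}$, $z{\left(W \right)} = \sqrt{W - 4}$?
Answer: $\frac{866}{101155701} - \frac{\sqrt{597}}{14182398} \approx 6.8383 \cdot 10^{-6}$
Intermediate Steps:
$z{\left(W \right)} = \sqrt{-4 + W}$
$t{\left(m \right)} = 2 - \frac{280}{m}$
$h{\left(B \right)} = \frac{\sqrt{-4 + B}}{B}$
$\frac{t{\left(g \right)}}{176537} + \frac{h{\left(601 \right)}}{-23598} = \frac{2 - \frac{280}{573}}{176537} + \frac{\frac{1}{601} \sqrt{-4 + 601}}{-23598} = \left(2 - \frac{280}{573}\right) \frac{1}{176537} + \frac{\sqrt{597}}{601} \left(- \frac{1}{23598}\right) = \left(2 - \frac{280}{573}\right) \frac{1}{176537} - \frac{\sqrt{597}}{14182398} = \frac{866}{573} \cdot \frac{1}{176537} - \frac{\sqrt{597}}{14182398} = \frac{866}{101155701} - \frac{\sqrt{597}}{14182398}$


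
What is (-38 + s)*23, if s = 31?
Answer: -161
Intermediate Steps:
(-38 + s)*23 = (-38 + 31)*23 = -7*23 = -161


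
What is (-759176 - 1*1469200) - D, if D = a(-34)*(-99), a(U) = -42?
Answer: -2232534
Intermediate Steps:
D = 4158 (D = -42*(-99) = 4158)
(-759176 - 1*1469200) - D = (-759176 - 1*1469200) - 1*4158 = (-759176 - 1469200) - 4158 = -2228376 - 4158 = -2232534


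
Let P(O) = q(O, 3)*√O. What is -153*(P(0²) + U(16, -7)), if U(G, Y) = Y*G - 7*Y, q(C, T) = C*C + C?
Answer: 9639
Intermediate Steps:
q(C, T) = C + C² (q(C, T) = C² + C = C + C²)
P(O) = O^(3/2)*(1 + O) (P(O) = (O*(1 + O))*√O = O^(3/2)*(1 + O))
U(G, Y) = -7*Y + G*Y (U(G, Y) = G*Y - 7*Y = -7*Y + G*Y)
-153*(P(0²) + U(16, -7)) = -153*((0²)^(3/2)*(1 + 0²) - 7*(-7 + 16)) = -153*(0^(3/2)*(1 + 0) - 7*9) = -153*(0*1 - 63) = -153*(0 - 63) = -153*(-63) = 9639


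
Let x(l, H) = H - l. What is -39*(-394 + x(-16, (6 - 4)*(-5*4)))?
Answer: 16302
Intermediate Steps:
-39*(-394 + x(-16, (6 - 4)*(-5*4))) = -39*(-394 + ((6 - 4)*(-5*4) - 1*(-16))) = -39*(-394 + (2*(-20) + 16)) = -39*(-394 + (-40 + 16)) = -39*(-394 - 24) = -39*(-418) = 16302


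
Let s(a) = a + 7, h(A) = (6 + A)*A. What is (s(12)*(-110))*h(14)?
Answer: -585200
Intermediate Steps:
h(A) = A*(6 + A)
s(a) = 7 + a
(s(12)*(-110))*h(14) = ((7 + 12)*(-110))*(14*(6 + 14)) = (19*(-110))*(14*20) = -2090*280 = -585200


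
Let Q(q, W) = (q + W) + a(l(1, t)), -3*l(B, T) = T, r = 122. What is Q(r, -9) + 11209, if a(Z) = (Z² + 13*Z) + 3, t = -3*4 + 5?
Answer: 102247/9 ≈ 11361.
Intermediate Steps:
t = -7 (t = -12 + 5 = -7)
l(B, T) = -T/3
a(Z) = 3 + Z² + 13*Z
Q(q, W) = 349/9 + W + q (Q(q, W) = (q + W) + (3 + (-⅓*(-7))² + 13*(-⅓*(-7))) = (W + q) + (3 + (7/3)² + 13*(7/3)) = (W + q) + (3 + 49/9 + 91/3) = (W + q) + 349/9 = 349/9 + W + q)
Q(r, -9) + 11209 = (349/9 - 9 + 122) + 11209 = 1366/9 + 11209 = 102247/9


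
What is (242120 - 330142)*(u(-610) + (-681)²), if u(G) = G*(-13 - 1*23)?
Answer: -42754133862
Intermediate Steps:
u(G) = -36*G (u(G) = G*(-13 - 23) = G*(-36) = -36*G)
(242120 - 330142)*(u(-610) + (-681)²) = (242120 - 330142)*(-36*(-610) + (-681)²) = -88022*(21960 + 463761) = -88022*485721 = -42754133862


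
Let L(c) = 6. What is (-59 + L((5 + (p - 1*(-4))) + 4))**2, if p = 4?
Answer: 2809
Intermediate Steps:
(-59 + L((5 + (p - 1*(-4))) + 4))**2 = (-59 + 6)**2 = (-53)**2 = 2809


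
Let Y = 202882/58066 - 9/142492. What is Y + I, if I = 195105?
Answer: 807158032164455/4136970236 ≈ 1.9511e+5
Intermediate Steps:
Y = 14454269675/4136970236 (Y = 202882*(1/58066) - 9*1/142492 = 101441/29033 - 9/142492 = 14454269675/4136970236 ≈ 3.4939)
Y + I = 14454269675/4136970236 + 195105 = 807158032164455/4136970236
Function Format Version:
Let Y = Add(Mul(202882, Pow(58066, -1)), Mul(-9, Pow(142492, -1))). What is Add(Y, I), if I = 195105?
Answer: Rational(807158032164455, 4136970236) ≈ 1.9511e+5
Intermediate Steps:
Y = Rational(14454269675, 4136970236) (Y = Add(Mul(202882, Rational(1, 58066)), Mul(-9, Rational(1, 142492))) = Add(Rational(101441, 29033), Rational(-9, 142492)) = Rational(14454269675, 4136970236) ≈ 3.4939)
Add(Y, I) = Add(Rational(14454269675, 4136970236), 195105) = Rational(807158032164455, 4136970236)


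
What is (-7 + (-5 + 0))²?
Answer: 144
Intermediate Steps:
(-7 + (-5 + 0))² = (-7 - 5)² = (-12)² = 144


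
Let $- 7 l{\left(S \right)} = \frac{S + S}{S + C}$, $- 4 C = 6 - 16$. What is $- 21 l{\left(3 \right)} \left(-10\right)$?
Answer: $- \frac{360}{11} \approx -32.727$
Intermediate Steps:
$C = \frac{5}{2}$ ($C = - \frac{6 - 16}{4} = \left(- \frac{1}{4}\right) \left(-10\right) = \frac{5}{2} \approx 2.5$)
$l{\left(S \right)} = - \frac{2 S}{7 \left(\frac{5}{2} + S\right)}$ ($l{\left(S \right)} = - \frac{\left(S + S\right) \frac{1}{S + \frac{5}{2}}}{7} = - \frac{2 S \frac{1}{\frac{5}{2} + S}}{7} = - \frac{2 S}{7 \left(\frac{5}{2} + S\right)}$)
$- 21 l{\left(3 \right)} \left(-10\right) = - 21 \left(\left(-4\right) 3 \frac{1}{35 + 14 \cdot 3}\right) \left(-10\right) = - 21 \left(\left(-4\right) 3 \frac{1}{35 + 42}\right) \left(-10\right) = - 21 \left(\left(-4\right) 3 \cdot \frac{1}{77}\right) \left(-10\right) = \left(-21\right) \left(- \frac{12}{77}\right) \left(-10\right) = \frac{36}{11} \left(-10\right) = - \frac{360}{11}$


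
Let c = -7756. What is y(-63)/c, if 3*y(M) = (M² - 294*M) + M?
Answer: -267/277 ≈ -0.96390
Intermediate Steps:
y(M) = -293*M/3 + M²/3 (y(M) = ((M² - 294*M) + M)/3 = (M² - 293*M)/3 = -293*M/3 + M²/3)
y(-63)/c = ((⅓)*(-63)*(-293 - 63))/(-7756) = ((⅓)*(-63)*(-356))*(-1/7756) = 7476*(-1/7756) = -267/277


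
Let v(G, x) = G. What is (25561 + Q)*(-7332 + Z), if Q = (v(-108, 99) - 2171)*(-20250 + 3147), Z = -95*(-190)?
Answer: 418037347964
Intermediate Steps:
Z = 18050
Q = 38977737 (Q = (-108 - 2171)*(-20250 + 3147) = -2279*(-17103) = 38977737)
(25561 + Q)*(-7332 + Z) = (25561 + 38977737)*(-7332 + 18050) = 39003298*10718 = 418037347964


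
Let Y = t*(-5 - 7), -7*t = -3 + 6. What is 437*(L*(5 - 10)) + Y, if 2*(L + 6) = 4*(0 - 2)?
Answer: 152986/7 ≈ 21855.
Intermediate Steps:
L = -10 (L = -6 + (4*(0 - 2))/2 = -6 + (4*(-2))/2 = -6 + (1/2)*(-8) = -6 - 4 = -10)
t = -3/7 (t = -(-3 + 6)/7 = -1/7*3 = -3/7 ≈ -0.42857)
Y = 36/7 (Y = -3*(-5 - 7)/7 = -3/7*(-12) = 36/7 ≈ 5.1429)
437*(L*(5 - 10)) + Y = 437*(-10*(5 - 10)) + 36/7 = 437*(-10*(-5)) + 36/7 = 437*50 + 36/7 = 21850 + 36/7 = 152986/7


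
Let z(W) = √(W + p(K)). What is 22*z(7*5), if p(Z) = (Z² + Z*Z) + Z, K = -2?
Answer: 22*√41 ≈ 140.87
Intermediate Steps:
p(Z) = Z + 2*Z² (p(Z) = (Z² + Z²) + Z = 2*Z² + Z = Z + 2*Z²)
z(W) = √(6 + W) (z(W) = √(W - 2*(1 + 2*(-2))) = √(W - 2*(1 - 4)) = √(W - 2*(-3)) = √(W + 6) = √(6 + W))
22*z(7*5) = 22*√(6 + 7*5) = 22*√(6 + 35) = 22*√41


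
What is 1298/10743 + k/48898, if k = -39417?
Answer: -359987227/525311214 ≈ -0.68528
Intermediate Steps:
1298/10743 + k/48898 = 1298/10743 - 39417/48898 = -359987227/525311214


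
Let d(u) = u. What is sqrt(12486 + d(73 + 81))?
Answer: 4*sqrt(790) ≈ 112.43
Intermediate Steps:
sqrt(12486 + d(73 + 81)) = sqrt(12486 + (73 + 81)) = sqrt(12486 + 154) = sqrt(12640) = 4*sqrt(790)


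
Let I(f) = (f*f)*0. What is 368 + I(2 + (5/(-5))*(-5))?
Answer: 368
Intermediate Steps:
I(f) = 0 (I(f) = f²*0 = 0)
368 + I(2 + (5/(-5))*(-5)) = 368 + 0 = 368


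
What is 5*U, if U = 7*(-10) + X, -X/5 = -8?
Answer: -150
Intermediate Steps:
X = 40 (X = -5*(-8) = 40)
U = -30 (U = 7*(-10) + 40 = -70 + 40 = -30)
5*U = 5*(-30) = -150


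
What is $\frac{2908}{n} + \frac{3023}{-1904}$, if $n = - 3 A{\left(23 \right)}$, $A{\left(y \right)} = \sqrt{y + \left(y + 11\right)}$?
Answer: $- \frac{3023}{1904} - \frac{2908 \sqrt{57}}{171} \approx -129.98$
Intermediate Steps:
$A{\left(y \right)} = \sqrt{11 + 2 y}$ ($A{\left(y \right)} = \sqrt{y + \left(11 + y\right)} = \sqrt{11 + 2 y}$)
$n = - 3 \sqrt{57}$ ($n = - 3 \sqrt{11 + 2 \cdot 23} = - 3 \sqrt{11 + 46} = - 3 \sqrt{57} \approx -22.65$)
$\frac{2908}{n} + \frac{3023}{-1904} = \frac{2908}{\left(-3\right) \sqrt{57}} + \frac{3023}{-1904} = 2908 \left(- \frac{\sqrt{57}}{171}\right) + 3023 \left(- \frac{1}{1904}\right) = - \frac{2908 \sqrt{57}}{171} - \frac{3023}{1904} = - \frac{3023}{1904} - \frac{2908 \sqrt{57}}{171}$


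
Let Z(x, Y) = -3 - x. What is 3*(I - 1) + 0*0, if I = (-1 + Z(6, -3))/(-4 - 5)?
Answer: 1/3 ≈ 0.33333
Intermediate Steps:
I = 10/9 (I = (-1 + (-3 - 1*6))/(-4 - 5) = (-1 + (-3 - 6))/(-9) = (-1 - 9)*(-1/9) = -10*(-1/9) = 10/9 ≈ 1.1111)
3*(I - 1) + 0*0 = 3*(10/9 - 1) + 0*0 = 3*(1/9) + 0 = 1/3 + 0 = 1/3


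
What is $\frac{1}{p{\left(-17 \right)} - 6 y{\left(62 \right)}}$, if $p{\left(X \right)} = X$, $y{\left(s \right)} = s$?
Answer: $- \frac{1}{389} \approx -0.0025707$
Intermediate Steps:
$\frac{1}{p{\left(-17 \right)} - 6 y{\left(62 \right)}} = \frac{1}{-17 - 372} = \frac{1}{-389} = - \frac{1}{389}$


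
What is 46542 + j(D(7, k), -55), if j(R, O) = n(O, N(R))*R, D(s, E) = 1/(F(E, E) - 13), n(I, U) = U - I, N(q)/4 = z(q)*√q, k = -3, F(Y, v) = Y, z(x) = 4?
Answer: 744617/16 - I/4 ≈ 46539.0 - 0.25*I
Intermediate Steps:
N(q) = 16*√q (N(q) = 4*(4*√q) = 16*√q)
D(s, E) = 1/(-13 + E) (D(s, E) = 1/(E - 13) = 1/(-13 + E))
j(R, O) = R*(-O + 16*√R) (j(R, O) = (16*√R - O)*R = (-O + 16*√R)*R = R*(-O + 16*√R))
46542 + j(D(7, k), -55) = 46542 + (16*(1/(-13 - 3))^(3/2) - 1*(-55)/(-13 - 3)) = 46542 + (16*(1/(-16))^(3/2) - 1*(-55)/(-16)) = 46542 + (16*(-1/16)^(3/2) - 1*(-55)*(-1/16)) = 46542 + (16*(-I/64) - 55/16) = 46542 + (-I/4 - 55/16) = 46542 + (-55/16 - I/4) = 744617/16 - I/4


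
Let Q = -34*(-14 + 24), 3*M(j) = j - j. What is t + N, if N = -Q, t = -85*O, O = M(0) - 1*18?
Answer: 1870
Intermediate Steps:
M(j) = 0 (M(j) = (j - j)/3 = (⅓)*0 = 0)
Q = -340 (Q = -34*10 = -340)
O = -18 (O = 0 - 1*18 = 0 - 18 = -18)
t = 1530 (t = -85*(-18) = 1530)
N = 340 (N = -1*(-340) = 340)
t + N = 1530 + 340 = 1870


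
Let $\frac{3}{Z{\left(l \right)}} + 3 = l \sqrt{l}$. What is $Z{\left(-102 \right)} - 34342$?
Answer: $\frac{- 1167628 \sqrt{102} + 34343 i}{- i + 34 \sqrt{102}} \approx -34342.0 + 0.0029122 i$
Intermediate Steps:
$Z{\left(l \right)} = \frac{3}{-3 + l^{\frac{3}{2}}}$ ($Z{\left(l \right)} = \frac{3}{-3 + l \sqrt{l}} = \frac{3}{-3 + l^{\frac{3}{2}}}$)
$Z{\left(-102 \right)} - 34342 = \frac{3}{-3 + \left(-102\right)^{\frac{3}{2}}} - 34342 = \frac{3}{-3 - 102 i \sqrt{102}} - 34342 = -34342 + \frac{3}{-3 - 102 i \sqrt{102}}$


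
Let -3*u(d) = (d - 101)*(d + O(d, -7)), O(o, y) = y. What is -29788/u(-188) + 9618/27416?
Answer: 498670969/257504780 ≈ 1.9366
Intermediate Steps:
u(d) = -(-101 + d)*(-7 + d)/3 (u(d) = -(d - 101)*(d - 7)/3 = -(-101 + d)*(-7 + d)/3)
-29788/u(-188) + 9618/27416 = -29788/(-707/3 + 36*(-188) - ⅓*(-188)²) + 9618/27416 = -29788/(-707/3 - 6768 - ⅓*35344) + 9618*(1/27416) = -29788/(-707/3 - 6768 - 35344/3) + 4809/13708 = -29788/(-18785) + 4809/13708 = -29788*(-1/18785) + 4809/13708 = 29788/18785 + 4809/13708 = 498670969/257504780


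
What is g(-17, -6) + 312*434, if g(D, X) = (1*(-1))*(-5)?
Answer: 135413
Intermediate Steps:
g(D, X) = 5 (g(D, X) = -1*(-5) = 5)
g(-17, -6) + 312*434 = 5 + 312*434 = 5 + 135408 = 135413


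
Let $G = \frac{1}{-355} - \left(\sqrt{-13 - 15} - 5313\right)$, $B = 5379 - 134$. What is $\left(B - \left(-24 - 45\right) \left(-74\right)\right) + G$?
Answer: $\frac{1935459}{355} - 2 i \sqrt{7} \approx 5452.0 - 5.2915 i$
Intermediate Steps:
$B = 5245$ ($B = 5379 - 134 = 5245$)
$G = \frac{1886114}{355} - 2 i \sqrt{7}$ ($G = - \frac{1}{355} - \left(\sqrt{-28} - 5313\right) = - \frac{1}{355} - \left(2 i \sqrt{7} - 5313\right) = - \frac{1}{355} - \left(-5313 + 2 i \sqrt{7}\right) = - \frac{1}{355} + \left(5313 - 2 i \sqrt{7}\right) = \frac{1886114}{355} - 2 i \sqrt{7} \approx 5313.0 - 5.2915 i$)
$\left(B - \left(-24 - 45\right) \left(-74\right)\right) + G = \left(5245 - \left(-24 - 45\right) \left(-74\right)\right) + \left(\frac{1886114}{355} - 2 i \sqrt{7}\right) = \left(5245 - \left(-69\right) \left(-74\right)\right) + \left(\frac{1886114}{355} - 2 i \sqrt{7}\right) = \left(5245 - 5106\right) + \left(\frac{1886114}{355} - 2 i \sqrt{7}\right) = 139 + \left(\frac{1886114}{355} - 2 i \sqrt{7}\right) = \frac{1935459}{355} - 2 i \sqrt{7}$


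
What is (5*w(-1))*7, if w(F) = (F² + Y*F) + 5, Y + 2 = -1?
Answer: 315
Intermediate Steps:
Y = -3 (Y = -2 - 1 = -3)
w(F) = 5 + F² - 3*F (w(F) = (F² - 3*F) + 5 = 5 + F² - 3*F)
(5*w(-1))*7 = (5*(5 + (-1)² - 3*(-1)))*7 = (5*(5 + 1 + 3))*7 = (5*9)*7 = 45*7 = 315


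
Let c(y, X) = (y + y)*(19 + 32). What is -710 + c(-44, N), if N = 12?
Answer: -5198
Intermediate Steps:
c(y, X) = 102*y (c(y, X) = (2*y)*51 = 102*y)
-710 + c(-44, N) = -710 + 102*(-44) = -710 - 4488 = -5198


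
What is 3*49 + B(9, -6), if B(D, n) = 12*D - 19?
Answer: 236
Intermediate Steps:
B(D, n) = -19 + 12*D
3*49 + B(9, -6) = 3*49 + (-19 + 12*9) = 147 + (-19 + 108) = 147 + 89 = 236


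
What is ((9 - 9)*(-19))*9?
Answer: 0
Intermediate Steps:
((9 - 9)*(-19))*9 = (0*(-19))*9 = 0*9 = 0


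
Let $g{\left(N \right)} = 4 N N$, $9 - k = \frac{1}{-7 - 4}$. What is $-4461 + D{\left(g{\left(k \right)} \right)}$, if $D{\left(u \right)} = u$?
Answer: $- \frac{499781}{121} \approx -4130.4$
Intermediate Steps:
$k = \frac{100}{11}$ ($k = 9 - \frac{1}{-7 - 4} = 9 - \frac{1}{-11} = 9 - - \frac{1}{11} = 9 + \frac{1}{11} = \frac{100}{11} \approx 9.0909$)
$g{\left(N \right)} = 4 N^{2}$
$-4461 + D{\left(g{\left(k \right)} \right)} = -4461 + 4 \left(\frac{100}{11}\right)^{2} = -4461 + 4 \cdot \frac{10000}{121} = -4461 + \frac{40000}{121} = - \frac{499781}{121}$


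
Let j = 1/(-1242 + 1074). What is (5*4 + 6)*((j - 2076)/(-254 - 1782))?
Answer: 4533997/171024 ≈ 26.511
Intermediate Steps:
j = -1/168 (j = 1/(-168) = -1/168 ≈ -0.0059524)
(5*4 + 6)*((j - 2076)/(-254 - 1782)) = (5*4 + 6)*((-1/168 - 2076)/(-254 - 1782)) = (20 + 6)*(-348769/168/(-2036)) = 26*(-348769/168*(-1/2036)) = 26*(348769/342048) = 4533997/171024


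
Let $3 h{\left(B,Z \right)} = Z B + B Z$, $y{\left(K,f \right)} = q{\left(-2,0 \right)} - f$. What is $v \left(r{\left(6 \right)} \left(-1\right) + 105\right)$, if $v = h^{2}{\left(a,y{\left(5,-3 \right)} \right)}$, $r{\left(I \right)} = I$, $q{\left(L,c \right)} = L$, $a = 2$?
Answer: $176$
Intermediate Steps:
$y{\left(K,f \right)} = -2 - f$
$h{\left(B,Z \right)} = \frac{2 B Z}{3}$ ($h{\left(B,Z \right)} = \frac{Z B + B Z}{3} = \frac{B Z + B Z}{3} = \frac{2 B Z}{3}$)
$v = \frac{16}{9}$ ($v = \left(\frac{2}{3} \cdot 2 \left(-2 - -3\right)\right)^{2} = \left(\frac{2}{3} \cdot 2 \left(-2 + 3\right)\right)^{2} = \left(\frac{2}{3} \cdot 2 \cdot 1\right)^{2} = \left(\frac{4}{3}\right)^{2} = \frac{16}{9} \approx 1.7778$)
$v \left(r{\left(6 \right)} \left(-1\right) + 105\right) = \frac{16 \left(6 \left(-1\right) + 105\right)}{9} = \frac{16 \left(-6 + 105\right)}{9} = \frac{16}{9} \cdot 99 = 176$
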